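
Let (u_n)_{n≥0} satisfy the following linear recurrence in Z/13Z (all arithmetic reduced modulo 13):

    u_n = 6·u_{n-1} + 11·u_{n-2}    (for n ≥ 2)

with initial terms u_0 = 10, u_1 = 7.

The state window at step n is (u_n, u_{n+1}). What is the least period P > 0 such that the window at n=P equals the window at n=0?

n=0: window = (10, 7)
n=1: window = (7, 9)
n=2: window = (9, 1)
n=3: window = (1, 1)
n=4: window = (1, 4)
n=5: window = (4, 9)
n=6: window = (9, 7)
n=7: window = (7, 11)
n=8: window = (11, 0)
n=9: window = (0, 4)
n=10: window = (4, 11)
n=11: window = (11, 6)
n=12: window = (6, 1)
n=13: window = (1, 7)
n=14: window = (7, 1)
n=15: window = (1, 5)
n=16: window = (5, 2)
n=17: window = (2, 2)
n=18: window = (2, 8)
n=19: window = (8, 5)
n=20: window = (5, 1)
n=21: window = (1, 9)
n=22: window = (9, 0)
n=23: window = (0, 8)
n=24: window = (8, 9)
n=25: window = (9, 12)
n=26: window = (12, 2)
n=27: window = (2, 1)
n=28: window = (1, 2)
n=29: window = (2, 10)
n=30: window = (10, 4)
n=31: window = (4, 4)
n=32: window = (4, 3)
n=33: window = (3, 10)
n=34: window = (10, 2)
n=35: window = (2, 5)
n=36: window = (5, 0)
n=37: window = (0, 3)
n=38: window = (3, 5)
n=39: window = (5, 11)
n=40: window = (11, 4)
…
n=166: window = (3, 7)
n=167: window = (7, 10)
n=168: window = (10, 7)
window at n=168 equals window at n=0 → period = 168

168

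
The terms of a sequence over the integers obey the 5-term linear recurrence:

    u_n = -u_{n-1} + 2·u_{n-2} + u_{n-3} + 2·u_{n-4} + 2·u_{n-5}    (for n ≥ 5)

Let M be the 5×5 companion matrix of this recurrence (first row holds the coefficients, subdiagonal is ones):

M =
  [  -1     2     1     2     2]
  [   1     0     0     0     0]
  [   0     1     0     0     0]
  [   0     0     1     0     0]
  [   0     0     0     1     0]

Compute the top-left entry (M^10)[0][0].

482

(M^10)[0][0] is the top entry after applying M 10 times to the unit state (1, 0, 0, 0, 0). Equivalently it is h_{14} for the auxiliary sequence (h_n) obeying the same recurrence with h_4 = 1 and h_i = 0 for 0 ≤ i < 4:
h_5 = -1·1 + 2·0 + 1·0 + 2·0 + 2·0 = -1
h_6 = -1·-1 + 2·1 + 1·0 + 2·0 + 2·0 = 3
h_7 = -1·3 + 2·-1 + 1·1 + 2·0 + 2·0 = -4
h_8 = -1·-4 + 2·3 + 1·-1 + 2·1 + 2·0 = 11
h_9 = -1·11 + 2·-4 + 1·3 + 2·-1 + 2·1 = -16
h_10 = -1·-16 + 2·11 + 1·-4 + 2·3 + 2·-1 = 38
h_11 = -1·38 + 2·-16 + 1·11 + 2·-4 + 2·3 = -61
h_12 = -1·-61 + 2·38 + 1·-16 + 2·11 + 2·-4 = 135
h_13 = -1·135 + 2·-61 + 1·38 + 2·-16 + 2·11 = -229
h_14 = -1·-229 + 2·135 + 1·-61 + 2·38 + 2·-16 = 482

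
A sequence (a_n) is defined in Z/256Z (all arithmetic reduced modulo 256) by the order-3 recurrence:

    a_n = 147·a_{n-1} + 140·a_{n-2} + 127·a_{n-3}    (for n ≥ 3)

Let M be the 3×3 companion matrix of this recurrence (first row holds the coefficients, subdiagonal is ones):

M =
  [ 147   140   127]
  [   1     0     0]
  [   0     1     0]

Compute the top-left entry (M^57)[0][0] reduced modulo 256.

(M^57)[0][0] is the top entry after applying M 57 times to the unit state (1, 0, 0). Equivalently it is h_{59} for the auxiliary sequence (h_n) obeying the same recurrence with h_2 = 1 and h_i = 0 for 0 ≤ i < 2:
h_3 = 147·1 + 140·0 + 127·0 = 147
h_4 = 147·147 + 140·1 + 127·0 = 245
h_5 = 147·245 + 140·147 + 127·1 = 146
h_6 = 147·146 + 140·245 + 127·147 = 191
h_7 = 147·191 + 140·146 + 127·245 = 16
h_8 = 147·16 + 140·191 + 127·146 = 18
h_9 = 147·18 + 140·16 + 127·191 = 215
h_10 = 147·215 + 140·18 + 127·16 = 61
h_11 = 147·61 + 140·215 + 127·18 = 137
h_12 = 147·137 + 140·61 + 127·215 = 176
h_13 = 147·176 + 140·137 + 127·61 = 63
h_14 = 147·63 + 140·176 + 127·137 = 100
h_15 = 147·100 + 140·63 + 127·176 = 48
h_16 = 147·48 + 140·100 + 127·63 = 129
h_17 = 147·129 + 140·48 + 127·100 = 239
h_18 = 147·239 + 140·129 + 127·48 = 153
h_19 = 147·153 + 140·239 + 127·129 = 142
h_20 = 147·142 + 140·153 + 127·239 = 199
h_21 = 147·199 + 140·142 + 127·153 = 212
h_22 = 147·212 + 140·199 + 127·142 = 2
h_23 = 147·2 + 140·212 + 127·199 = 207
h_24 = 147·207 + 140·2 + 127·212 = 33
h_25 = 147·33 + 140·207 + 127·2 = 37
h_26 = 147·37 + 140·33 + 127·207 = 252
h_27 = 147·252 + 140·37 + 127·33 = 79
h_28 = 147·79 + 140·252 + 127·37 = 136
h_29 = 147·136 + 140·79 + 127·252 = 80
h_30 = 147·80 + 140·136 + 127·79 = 129
h_31 = 147·129 + 140·80 + 127·136 = 75
h_32 = 147·75 + 140·129 + 127·80 = 77
h_33 = 147·77 + 140·75 + 127·129 = 58
h_34 = 147·58 + 140·77 + 127·75 = 159
h_35 = 147·159 + 140·58 + 127·77 = 56
h_36 = 147·56 + 140·159 + 127·58 = 226
h_37 = 147·226 + 140·56 + 127·159 = 71
h_38 = 147·71 + 140·226 + 127·56 = 37
h_39 = 147·37 + 140·71 + 127·226 = 49
h_40 = 147·49 + 140·37 + 127·71 = 152
h_41 = 147·152 + 140·49 + 127·37 = 111
h_42 = 147·111 + 140·152 + 127·49 = 44
h_43 = 147·44 + 140·111 + 127·152 = 96
h_44 = 147·96 + 140·44 + 127·111 = 65
h_45 = 147·65 + 140·96 + 127·44 = 167
h_46 = 147·167 + 140·65 + 127·96 = 17
h_47 = 147·17 + 140·167 + 127·65 = 86
h_48 = 147·86 + 140·17 + 127·167 = 135
h_49 = 147·135 + 140·86 + 127·17 = 252
h_50 = 147·252 + 140·135 + 127·86 = 50
h_51 = 147·50 + 140·252 + 127·135 = 127
h_52 = 147·127 + 140·50 + 127·252 = 73
h_53 = 147·73 + 140·127 + 127·50 = 45
h_54 = 147·45 + 140·73 + 127·127 = 196
h_55 = 147·196 + 140·45 + 127·73 = 95
h_56 = 147·95 + 140·196 + 127·45 = 16
h_57 = 147·16 + 140·95 + 127·196 = 96
h_58 = 147·96 + 140·16 + 127·95 = 1
h_59 = 147·1 + 140·96 + 127·16 = 3

3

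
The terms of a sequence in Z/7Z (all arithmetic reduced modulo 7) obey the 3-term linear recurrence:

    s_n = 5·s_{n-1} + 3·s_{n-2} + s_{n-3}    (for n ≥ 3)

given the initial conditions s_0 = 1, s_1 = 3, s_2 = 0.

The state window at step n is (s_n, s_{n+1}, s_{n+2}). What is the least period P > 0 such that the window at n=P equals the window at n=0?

48

n=0: window = (1, 3, 0)
n=1: window = (3, 0, 3)
n=2: window = (0, 3, 4)
n=3: window = (3, 4, 1)
n=4: window = (4, 1, 6)
n=5: window = (1, 6, 2)
n=6: window = (6, 2, 1)
n=7: window = (2, 1, 3)
n=8: window = (1, 3, 6)
n=9: window = (3, 6, 5)
n=10: window = (6, 5, 4)
n=11: window = (5, 4, 6)
n=12: window = (4, 6, 5)
n=13: window = (6, 5, 5)
n=14: window = (5, 5, 4)
n=15: window = (5, 4, 5)
n=16: window = (4, 5, 0)
n=17: window = (5, 0, 5)
n=18: window = (0, 5, 2)
n=19: window = (5, 2, 4)
n=20: window = (2, 4, 3)
n=21: window = (4, 3, 1)
n=22: window = (3, 1, 4)
n=23: window = (1, 4, 5)
n=24: window = (4, 5, 3)
n=25: window = (5, 3, 6)
n=26: window = (3, 6, 2)
n=27: window = (6, 2, 3)
n=28: window = (2, 3, 6)
n=29: window = (3, 6, 6)
n=30: window = (6, 6, 2)
n=31: window = (6, 2, 6)
n=32: window = (2, 6, 0)
n=33: window = (6, 0, 6)
n=34: window = (0, 6, 1)
n=35: window = (6, 1, 2)
n=36: window = (1, 2, 5)
n=37: window = (2, 5, 4)
n=38: window = (5, 4, 2)
n=39: window = (4, 2, 6)
n=40: window = (2, 6, 5)
…
n=46: window = (3, 3, 1)
n=47: window = (3, 1, 3)
n=48: window = (1, 3, 0)
window at n=48 equals window at n=0 → period = 48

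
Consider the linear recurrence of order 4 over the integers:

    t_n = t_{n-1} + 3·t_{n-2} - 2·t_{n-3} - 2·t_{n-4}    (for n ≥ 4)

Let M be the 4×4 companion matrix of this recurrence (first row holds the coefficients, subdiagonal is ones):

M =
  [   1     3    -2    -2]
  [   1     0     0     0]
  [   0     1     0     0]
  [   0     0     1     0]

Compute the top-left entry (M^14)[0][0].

(M^14)[0][0] is the top entry after applying M 14 times to the unit state (1, 0, 0, 0). Equivalently it is h_{17} for the auxiliary sequence (h_n) obeying the same recurrence with h_3 = 1 and h_i = 0 for 0 ≤ i < 3:
h_4 = 1·1 + 3·0 + -2·0 + -2·0 = 1
h_5 = 1·1 + 3·1 + -2·0 + -2·0 = 4
h_6 = 1·4 + 3·1 + -2·1 + -2·0 = 5
h_7 = 1·5 + 3·4 + -2·1 + -2·1 = 13
h_8 = 1·13 + 3·5 + -2·4 + -2·1 = 18
h_9 = 1·18 + 3·13 + -2·5 + -2·4 = 39
h_10 = 1·39 + 3·18 + -2·13 + -2·5 = 57
h_11 = 1·57 + 3·39 + -2·18 + -2·13 = 112
h_12 = 1·112 + 3·57 + -2·39 + -2·18 = 169
h_13 = 1·169 + 3·112 + -2·57 + -2·39 = 313
h_14 = 1·313 + 3·169 + -2·112 + -2·57 = 482
h_15 = 1·482 + 3·313 + -2·169 + -2·112 = 859
h_16 = 1·859 + 3·482 + -2·313 + -2·169 = 1341
h_17 = 1·1341 + 3·859 + -2·482 + -2·313 = 2328

2328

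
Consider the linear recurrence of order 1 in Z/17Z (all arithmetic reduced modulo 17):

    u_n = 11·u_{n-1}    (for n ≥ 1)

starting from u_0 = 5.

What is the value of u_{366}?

u_1 = 11·5 = 4
u_2 = 11·4 = 10
u_3 = 11·10 = 8
u_4 = 11·8 = 3
u_5 = 11·3 = 16
u_6 = 11·16 = 6
u_7 = 11·6 = 15
u_8 = 11·15 = 12
u_9 = 11·12 = 13
u_10 = 11·13 = 7
u_11 = 11·7 = 9
u_12 = 11·9 = 14
u_13 = 11·14 = 1
u_14 = 11·1 = 11
u_15 = 11·11 = 2
u_16 = 11·2 = 5
(u_16) = (5) = (u_0), so the sequence has period 16.
366 ≡ 14 (mod 16), hence u_366 = u_14 = 11.

11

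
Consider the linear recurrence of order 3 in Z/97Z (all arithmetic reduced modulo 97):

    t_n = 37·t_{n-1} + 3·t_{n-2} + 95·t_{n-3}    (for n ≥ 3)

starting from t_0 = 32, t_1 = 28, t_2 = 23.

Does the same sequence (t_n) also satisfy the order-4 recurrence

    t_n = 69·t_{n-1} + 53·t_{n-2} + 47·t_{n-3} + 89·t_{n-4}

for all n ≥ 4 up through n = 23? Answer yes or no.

Terms t_0..t_23: 32, 28, 23, 95, 36, 19, 39, 70, 50, 42, 12, 82, 76, 27, 93, 72, 76, 29, 90, 64, 58, 24, 61, 79
n=4: candidate gives 7, actual t_4 = 36 ✗

no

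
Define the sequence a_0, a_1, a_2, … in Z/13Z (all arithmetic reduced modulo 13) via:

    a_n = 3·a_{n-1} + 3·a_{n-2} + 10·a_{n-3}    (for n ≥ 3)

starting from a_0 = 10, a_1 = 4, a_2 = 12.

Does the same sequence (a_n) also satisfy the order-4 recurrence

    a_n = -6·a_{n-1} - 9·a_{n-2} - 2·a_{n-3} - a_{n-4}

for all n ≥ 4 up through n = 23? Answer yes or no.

Terms a_0..a_23: 10, 4, 12, 5, 0, 5, 0, 2, 4, 5, 8, 1, 12, 2, 0, 9, 8, 12, 7, 7, 6, 5, 12, 7
n=4: candidate gives 0, actual a_4 = 0 ✓
n=5: candidate gives 5, actual a_5 = 5 ✓
n=6: candidate gives 0, actual a_6 = 0 ✓
n=7: candidate gives 2, actual a_7 = 2 ✓
n=8: candidate gives 4, actual a_8 = 4 ✓
n=9: candidate gives 5, actual a_9 = 5 ✓
n=10: candidate gives 8, actual a_10 = 8 ✓
n=11: candidate gives 1, actual a_11 = 1 ✓
n=12: candidate gives 12, actual a_12 = 12 ✓
n=13: candidate gives 2, actual a_13 = 2 ✓
n=14: candidate gives 0, actual a_14 = 0 ✓
n=15: candidate gives 9, actual a_15 = 9 ✓
n=16: candidate gives 8, actual a_16 = 8 ✓
n=17: candidate gives 12, actual a_17 = 12 ✓
n=18: candidate gives 7, actual a_18 = 7 ✓
n=19: candidate gives 7, actual a_19 = 7 ✓
n=20: candidate gives 6, actual a_20 = 6 ✓
n=21: candidate gives 5, actual a_21 = 5 ✓
n=22: candidate gives 12, actual a_22 = 12 ✓
n=23: candidate gives 7, actual a_23 = 7 ✓

yes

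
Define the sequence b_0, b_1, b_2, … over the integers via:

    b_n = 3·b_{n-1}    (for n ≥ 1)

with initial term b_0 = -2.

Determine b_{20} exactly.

-6973568802

b_1 = 3·-2 = -6
b_2 = 3·-6 = -18
b_3 = 3·-18 = -54
b_4 = 3·-54 = -162
b_5 = 3·-162 = -486
b_6 = 3·-486 = -1458
b_7 = 3·-1458 = -4374
b_8 = 3·-4374 = -13122
b_9 = 3·-13122 = -39366
b_10 = 3·-39366 = -118098
b_11 = 3·-118098 = -354294
b_12 = 3·-354294 = -1062882
b_13 = 3·-1062882 = -3188646
b_14 = 3·-3188646 = -9565938
b_15 = 3·-9565938 = -28697814
b_16 = 3·-28697814 = -86093442
b_17 = 3·-86093442 = -258280326
b_18 = 3·-258280326 = -774840978
b_19 = 3·-774840978 = -2324522934
b_20 = 3·-2324522934 = -6973568802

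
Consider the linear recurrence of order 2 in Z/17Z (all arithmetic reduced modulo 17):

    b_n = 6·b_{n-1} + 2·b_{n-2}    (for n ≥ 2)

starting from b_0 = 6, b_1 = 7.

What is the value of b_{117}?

15

b_2 = 6·7 + 2·6 = 3
b_3 = 6·3 + 2·7 = 15
b_4 = 6·15 + 2·3 = 11
b_5 = 6·11 + 2·15 = 11
b_6 = 6·11 + 2·11 = 3
b_7 = 6·3 + 2·11 = 6
b_8 = 6·6 + 2·3 = 8
b_9 = 6·8 + 2·6 = 9
b_10 = 6·9 + 2·8 = 2
b_11 = 6·2 + 2·9 = 13
b_12 = 6·13 + 2·2 = 14
b_13 = 6·14 + 2·13 = 8
b_14 = 6·8 + 2·14 = 8
b_15 = 6·8 + 2·8 = 13
b_16 = 6·13 + 2·8 = 9
b_17 = 6·9 + 2·13 = 12
b_18 = 6·12 + 2·9 = 5
b_19 = 6·5 + 2·12 = 3
b_20 = 6·3 + 2·5 = 11
b_21 = 6·11 + 2·3 = 4
b_22 = 6·4 + 2·11 = 12
b_23 = 6·12 + 2·4 = 12
b_24 = 6·12 + 2·12 = 11
b_25 = 6·11 + 2·12 = 5
b_26 = 6·5 + 2·11 = 1
b_27 = 6·1 + 2·5 = 16
b_28 = 6·16 + 2·1 = 13
b_29 = 6·13 + 2·16 = 8
b_30 = 6·8 + 2·13 = 6
b_31 = 6·6 + 2·8 = 1
b_32 = 6·1 + 2·6 = 1
b_33 = 6·1 + 2·1 = 8
b_34 = 6·8 + 2·1 = 16
b_35 = 6·16 + 2·8 = 10
b_36 = 6·10 + 2·16 = 7
b_37 = 6·7 + 2·10 = 11
b_38 = 6·11 + 2·7 = 12
b_39 = 6·12 + 2·11 = 9
b_40 = 6·9 + 2·12 = 10
b_41 = 6·10 + 2·9 = 10
b_42 = 6·10 + 2·10 = 12
b_43 = 6·12 + 2·10 = 7
b_44 = 6·7 + 2·12 = 15
b_45 = 6·15 + 2·7 = 2
b_46 = 6·2 + 2·15 = 8
b_47 = 6·8 + 2·2 = 1
b_48 = 6·1 + 2·8 = 5
b_49 = 6·5 + 2·1 = 15
b_50 = 6·15 + 2·5 = 15
b_51 = 6·15 + 2·15 = 1
b_52 = 6·1 + 2·15 = 2
b_53 = 6·2 + 2·1 = 14
b_54 = 6·14 + 2·2 = 3
b_55 = 6·3 + 2·14 = 12
b_56 = 6·12 + 2·3 = 10
b_57 = 6·10 + 2·12 = 16
b_58 = 6·16 + 2·10 = 14
b_59 = 6·14 + 2·16 = 14
b_60 = 6·14 + 2·14 = 10
b_61 = 6·10 + 2·14 = 3
b_62 = 6·3 + 2·10 = 4
b_63 = 6·4 + 2·3 = 13
b_64 = 6·13 + 2·4 = 1
b_65 = 6·1 + 2·13 = 15
b_66 = 6·15 + 2·1 = 7
b_67 = 6·7 + 2·15 = 4
b_68 = 6·4 + 2·7 = 4
b_69 = 6·4 + 2·4 = 15
b_70 = 6·15 + 2·4 = 13
b_71 = 6·13 + 2·15 = 6
b_72 = 6·6 + 2·13 = 11
b_73 = 6·11 + 2·6 = 10
b_74 = 6·10 + 2·11 = 14
b_75 = 6·14 + 2·10 = 2
b_76 = 6·2 + 2·14 = 6
b_77 = 6·6 + 2·2 = 6
b_78 = 6·6 + 2·6 = 14
b_79 = 6·14 + 2·6 = 11
b_80 = 6·11 + 2·14 = 9
b_81 = 6·9 + 2·11 = 8
b_82 = 6·8 + 2·9 = 15
b_83 = 6·15 + 2·8 = 4
b_84 = 6·4 + 2·15 = 3
b_85 = 6·3 + 2·4 = 9
b_86 = 6·9 + 2·3 = 9
b_87 = 6·9 + 2·9 = 4
b_88 = 6·4 + 2·9 = 8
b_89 = 6·8 + 2·4 = 5
b_90 = 6·5 + 2·8 = 12
b_91 = 6·12 + 2·5 = 14
b_92 = 6·14 + 2·12 = 6
b_93 = 6·6 + 2·14 = 13
b_94 = 6·13 + 2·6 = 5
b_95 = 6·5 + 2·13 = 5
b_96 = 6·5 + 2·5 = 6
b_97 = 6·6 + 2·5 = 12
b_98 = 6·12 + 2·6 = 16
b_99 = 6·16 + 2·12 = 1
b_100 = 6·1 + 2·16 = 4
b_101 = 6·4 + 2·1 = 9
b_102 = 6·9 + 2·4 = 11
b_103 = 6·11 + 2·9 = 16
b_104 = 6·16 + 2·11 = 16
b_105 = 6·16 + 2·16 = 9
b_106 = 6·9 + 2·16 = 1
b_107 = 6·1 + 2·9 = 7
b_108 = 6·7 + 2·1 = 10
b_109 = 6·10 + 2·7 = 6
b_110 = 6·6 + 2·10 = 5
b_111 = 6·5 + 2·6 = 8
b_112 = 6·8 + 2·5 = 7
b_113 = 6·7 + 2·8 = 7
b_114 = 6·7 + 2·7 = 5
b_115 = 6·5 + 2·7 = 10
b_116 = 6·10 + 2·5 = 2
b_117 = 6·2 + 2·10 = 15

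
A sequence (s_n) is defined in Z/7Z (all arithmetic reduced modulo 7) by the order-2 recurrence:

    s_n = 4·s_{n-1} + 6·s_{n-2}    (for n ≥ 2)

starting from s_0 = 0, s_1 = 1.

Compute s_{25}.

s_2 = 4·1 + 6·0 = 4
s_3 = 4·4 + 6·1 = 1
s_4 = 4·1 + 6·4 = 0
s_5 = 4·0 + 6·1 = 6
s_6 = 4·6 + 6·0 = 3
s_7 = 4·3 + 6·6 = 6
s_8 = 4·6 + 6·3 = 0
s_9 = 4·0 + 6·6 = 1
(s_8, s_9) = (0, 1) = (s_0, s_1), so the sequence has period 8.
25 ≡ 1 (mod 8), hence s_25 = s_1 = 1.

1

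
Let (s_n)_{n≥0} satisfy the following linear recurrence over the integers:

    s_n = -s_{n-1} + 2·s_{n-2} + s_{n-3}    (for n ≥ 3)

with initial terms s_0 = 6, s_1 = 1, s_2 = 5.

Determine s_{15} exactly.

s_3 = -1·5 + 2·1 + 1·6 = 3
s_4 = -1·3 + 2·5 + 1·1 = 8
s_5 = -1·8 + 2·3 + 1·5 = 3
s_6 = -1·3 + 2·8 + 1·3 = 16
s_7 = -1·16 + 2·3 + 1·8 = -2
s_8 = -1·-2 + 2·16 + 1·3 = 37
s_9 = -1·37 + 2·-2 + 1·16 = -25
s_10 = -1·-25 + 2·37 + 1·-2 = 97
s_11 = -1·97 + 2·-25 + 1·37 = -110
s_12 = -1·-110 + 2·97 + 1·-25 = 279
s_13 = -1·279 + 2·-110 + 1·97 = -402
s_14 = -1·-402 + 2·279 + 1·-110 = 850
s_15 = -1·850 + 2·-402 + 1·279 = -1375

-1375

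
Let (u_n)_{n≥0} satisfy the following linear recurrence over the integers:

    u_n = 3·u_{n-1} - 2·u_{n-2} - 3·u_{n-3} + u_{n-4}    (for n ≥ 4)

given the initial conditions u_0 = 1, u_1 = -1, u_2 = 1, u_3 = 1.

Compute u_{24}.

u_4 = 3·1 + -2·1 + -3·-1 + 1·1 = 5
u_5 = 3·5 + -2·1 + -3·1 + 1·-1 = 9
u_6 = 3·9 + -2·5 + -3·1 + 1·1 = 15
u_7 = 3·15 + -2·9 + -3·5 + 1·1 = 13
u_8 = 3·13 + -2·15 + -3·9 + 1·5 = -13
u_9 = 3·-13 + -2·13 + -3·15 + 1·9 = -101
u_10 = 3·-101 + -2·-13 + -3·13 + 1·15 = -301
u_11 = 3·-301 + -2·-101 + -3·-13 + 1·13 = -649
u_12 = 3·-649 + -2·-301 + -3·-101 + 1·-13 = -1055
u_13 = 3·-1055 + -2·-649 + -3·-301 + 1·-101 = -1065
u_14 = 3·-1065 + -2·-1055 + -3·-649 + 1·-301 = 561
u_15 = 3·561 + -2·-1065 + -3·-1055 + 1·-649 = 6329
u_16 = 3·6329 + -2·561 + -3·-1065 + 1·-1055 = 20005
u_17 = 3·20005 + -2·6329 + -3·561 + 1·-1065 = 44609
u_18 = 3·44609 + -2·20005 + -3·6329 + 1·561 = 75391
u_19 = 3·75391 + -2·44609 + -3·20005 + 1·6329 = 83269
u_20 = 3·83269 + -2·75391 + -3·44609 + 1·20005 = -14797
u_21 = 3·-14797 + -2·83269 + -3·75391 + 1·44609 = -392493
u_22 = 3·-392493 + -2·-14797 + -3·83269 + 1·75391 = -1322301
u_23 = 3·-1322301 + -2·-392493 + -3·-14797 + 1·83269 = -3054257
u_24 = 3·-3054257 + -2·-1322301 + -3·-392493 + 1·-14797 = -5355487

-5355487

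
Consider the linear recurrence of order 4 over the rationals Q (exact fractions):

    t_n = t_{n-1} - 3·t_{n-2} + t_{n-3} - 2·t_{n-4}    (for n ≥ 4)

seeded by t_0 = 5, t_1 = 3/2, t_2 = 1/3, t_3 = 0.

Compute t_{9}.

t_4 = 1·0 + -3·1/3 + 1·3/2 + -2·5 = -19/2
t_5 = 1·-19/2 + -3·0 + 1·1/3 + -2·3/2 = -73/6
t_6 = 1·-73/6 + -3·-19/2 + 1·0 + -2·1/3 = 47/3
t_7 = 1·47/3 + -3·-73/6 + 1·-19/2 + -2·0 = 128/3
t_8 = 1·128/3 + -3·47/3 + 1·-73/6 + -2·-19/2 = 5/2
t_9 = 1·5/2 + -3·128/3 + 1·47/3 + -2·-73/6 = -171/2

-171/2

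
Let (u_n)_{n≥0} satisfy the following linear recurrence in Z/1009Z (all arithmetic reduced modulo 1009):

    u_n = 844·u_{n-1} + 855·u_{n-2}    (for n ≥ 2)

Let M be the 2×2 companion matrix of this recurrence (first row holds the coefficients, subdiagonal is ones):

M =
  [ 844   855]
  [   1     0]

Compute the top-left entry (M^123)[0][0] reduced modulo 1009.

(M^123)[0][0] is the top entry after applying M 123 times to the unit state (1, 0). Equivalently it is h_{124} for the auxiliary sequence (h_n) obeying the same recurrence with h_1 = 1 and h_i = 0 for 0 ≤ i < 1:
h_2 = 844·1 + 855·0 = 844
h_3 = 844·844 + 855·1 = 837
h_4 = 844·837 + 855·844 = 313
h_5 = 844·313 + 855·837 = 68
h_6 = 844·68 + 855·313 = 109
h_7 = 844·109 + 855·68 = 804
h_8 = 844·804 + 855·109 = 895
h_9 = 844·895 + 855·804 = 939
h_10 = 844·939 + 855·895 = 854
h_11 = 844·854 + 855·939 = 31
h_12 = 844·31 + 855·854 = 593
h_13 = 844·593 + 855·31 = 299
h_14 = 844·299 + 855·593 = 603
h_15 = 844·603 + 855·299 = 764
h_16 = 844·764 + 855·603 = 31
h_17 = 844·31 + 855·764 = 327
h_18 = 844·327 + 855·31 = 802
h_19 = 844·802 + 855·327 = 950
h_20 = 844·950 + 855·802 = 244
h_21 = 844·244 + 855·950 = 105
h_22 = 844·105 + 855·244 = 594
h_23 = 844·594 + 855·105 = 846
h_24 = 844·846 + 855·594 = 1004
h_25 = 844·1004 + 855·846 = 702
h_26 = 844·702 + 855·1004 = 975
h_27 = 844·975 + 855·702 = 420
h_28 = 844·420 + 855·975 = 512
h_29 = 844·512 + 855·420 = 172
h_30 = 844·172 + 855·512 = 735
h_31 = 844·735 + 855·172 = 560
h_32 = 844·560 + 855·735 = 246
h_33 = 844·246 + 855·560 = 304
h_34 = 844·304 + 855·246 = 748
h_35 = 844·748 + 855·304 = 285
h_36 = 844·285 + 855·748 = 232
h_37 = 844·232 + 855·285 = 568
h_38 = 844·568 + 855·232 = 713
h_39 = 844·713 + 855·568 = 719
h_40 = 844·719 + 855·713 = 606
h_41 = 844·606 + 855·719 = 165
h_42 = 844·165 + 855·606 = 531
h_43 = 844·531 + 855·165 = 992
h_44 = 844·992 + 855·531 = 742
h_45 = 844·742 + 855·992 = 259
h_46 = 844·259 + 855·742 = 401
h_47 = 844·401 + 855·259 = 903
h_48 = 844·903 + 855·401 = 132
h_49 = 844·132 + 855·903 = 598
h_50 = 844·598 + 855·132 = 64
h_51 = 844·64 + 855·598 = 266
h_52 = 844·266 + 855·64 = 740
h_53 = 844·740 + 855·266 = 394
h_54 = 844·394 + 855·740 = 632
h_55 = 844·632 + 855·394 = 520
h_56 = 844·520 + 855·632 = 510
h_57 = 844·510 + 855·520 = 237
h_58 = 844·237 + 855·510 = 408
h_59 = 844·408 + 855·237 = 109
h_60 = 844·109 + 855·408 = 912
h_61 = 844·912 + 855·109 = 228
h_62 = 844·228 + 855·912 = 525
h_63 = 844·525 + 855·228 = 352
h_64 = 844·352 + 855·525 = 312
h_65 = 844·312 + 855·352 = 257
h_66 = 844·257 + 855·312 = 357
h_67 = 844·357 + 855·257 = 399
h_68 = 844·399 + 855·357 = 267
h_69 = 844·267 + 855·399 = 444
h_70 = 844·444 + 855·267 = 648
h_71 = 844·648 + 855·444 = 270
h_72 = 844·270 + 855·648 = 954
h_73 = 844·954 + 855·270 = 792
h_74 = 844·792 + 855·954 = 888
h_75 = 844·888 + 855·792 = 915
h_76 = 844·915 + 855·888 = 847
h_77 = 844·847 + 855·915 = 846
h_78 = 844·846 + 855·847 = 384
h_79 = 844·384 + 855·846 = 84
h_80 = 844·84 + 855·384 = 661
h_81 = 844·661 + 855·84 = 88
h_82 = 844·88 + 855·661 = 730
h_83 = 844·730 + 855·88 = 195
h_84 = 844·195 + 855·730 = 701
h_85 = 844·701 + 855·195 = 610
h_86 = 844·610 + 855·701 = 259
h_87 = 844·259 + 855·610 = 549
h_88 = 844·549 + 855·259 = 699
h_89 = 844·699 + 855·549 = 910
h_90 = 844·910 + 855·699 = 508
h_91 = 844·508 + 855·910 = 38
h_92 = 844·38 + 855·508 = 254
h_93 = 844·254 + 855·38 = 670
h_94 = 844·670 + 855·254 = 675
h_95 = 844·675 + 855·670 = 362
h_96 = 844·362 + 855·675 = 787
h_97 = 844·787 + 855·362 = 53
h_98 = 844·53 + 855·787 = 218
h_99 = 844·218 + 855·53 = 264
h_100 = 844·264 + 855·218 = 561
h_101 = 844·561 + 855·264 = 976
h_102 = 844·976 + 855·561 = 780
h_103 = 844·780 + 855·976 = 489
h_104 = 844·489 + 855·780 = 995
h_105 = 844·995 + 855·489 = 661
h_106 = 844·661 + 855·995 = 45
h_107 = 844·45 + 855·661 = 762
h_108 = 844·762 + 855·45 = 528
h_109 = 844·528 + 855·762 = 359
h_110 = 844·359 + 855·528 = 713
h_111 = 844·713 + 855·359 = 617
h_112 = 844·617 + 855·713 = 283
h_113 = 844·283 + 855·617 = 556
h_114 = 844·556 + 855·283 = 893
h_115 = 844·893 + 855·556 = 110
h_116 = 844·110 + 855·893 = 723
h_117 = 844·723 + 855·110 = 989
h_118 = 844·989 + 855·723 = 930
h_119 = 844·930 + 855·989 = 980
h_120 = 844·980 + 855·930 = 807
h_121 = 844·807 + 855·980 = 463
h_122 = 844·463 + 855·807 = 118
h_123 = 844·118 + 855·463 = 38
h_124 = 844·38 + 855·118 = 783

783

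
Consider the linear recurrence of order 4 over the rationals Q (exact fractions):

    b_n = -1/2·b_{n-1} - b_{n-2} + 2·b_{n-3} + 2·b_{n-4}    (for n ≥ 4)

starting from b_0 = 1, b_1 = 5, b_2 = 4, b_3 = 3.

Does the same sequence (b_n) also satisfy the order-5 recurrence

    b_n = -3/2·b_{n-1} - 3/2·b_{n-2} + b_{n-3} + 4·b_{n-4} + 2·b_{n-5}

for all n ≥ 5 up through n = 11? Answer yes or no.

yes

Terms b_0..b_11: 1, 5, 4, 3, 13/2, 47/4, 13/8, 103/16, 1013/32, 287/64, -2275/128, 20631/256
n=5: candidate gives 47/4, actual b_5 = 47/4 ✓
n=6: candidate gives 13/8, actual b_6 = 13/8 ✓
n=7: candidate gives 103/16, actual b_7 = 103/16 ✓
n=8: candidate gives 1013/32, actual b_8 = 1013/32 ✓
n=9: candidate gives 287/64, actual b_9 = 287/64 ✓
n=10: candidate gives -2275/128, actual b_10 = -2275/128 ✓
n=11: candidate gives 20631/256, actual b_11 = 20631/256 ✓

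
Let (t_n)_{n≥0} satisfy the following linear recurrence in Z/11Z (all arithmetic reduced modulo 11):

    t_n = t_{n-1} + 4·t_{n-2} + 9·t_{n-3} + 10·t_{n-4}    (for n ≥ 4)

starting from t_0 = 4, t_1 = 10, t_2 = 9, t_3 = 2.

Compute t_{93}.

9

t_4 = 1·2 + 4·9 + 9·10 + 10·4 = 3
t_5 = 1·3 + 4·2 + 9·9 + 10·10 = 5
t_6 = 1·5 + 4·3 + 9·2 + 10·9 = 4
t_7 = 1·4 + 4·5 + 9·3 + 10·2 = 5
t_8 = 1·5 + 4·4 + 9·5 + 10·3 = 8
t_9 = 1·8 + 4·5 + 9·4 + 10·5 = 4
t_10 = 1·4 + 4·8 + 9·5 + 10·4 = 0
t_11 = 1·0 + 4·4 + 9·8 + 10·5 = 6
t_12 = 1·6 + 4·0 + 9·4 + 10·8 = 1
t_13 = 1·1 + 4·6 + 9·0 + 10·4 = 10
t_14 = 1·10 + 4·1 + 9·6 + 10·0 = 2
t_15 = 1·2 + 4·10 + 9·1 + 10·6 = 1
t_16 = 1·1 + 4·2 + 9·10 + 10·1 = 10
t_17 = 1·10 + 4·1 + 9·2 + 10·10 = 0
t_18 = 1·0 + 4·10 + 9·1 + 10·2 = 3
t_19 = 1·3 + 4·0 + 9·10 + 10·1 = 4
t_20 = 1·4 + 4·3 + 9·0 + 10·10 = 6
t_21 = 1·6 + 4·4 + 9·3 + 10·0 = 5
t_22 = 1·5 + 4·6 + 9·4 + 10·3 = 7
t_23 = 1·7 + 4·5 + 9·6 + 10·4 = 0
t_24 = 1·0 + 4·7 + 9·5 + 10·6 = 1
t_25 = 1·1 + 4·0 + 9·7 + 10·5 = 4
t_26 = 1·4 + 4·1 + 9·0 + 10·7 = 1
t_27 = 1·1 + 4·4 + 9·1 + 10·0 = 4
t_28 = 1·4 + 4·1 + 9·4 + 10·1 = 10
t_29 = 1·10 + 4·4 + 9·1 + 10·4 = 9
t_30 = 1·9 + 4·10 + 9·4 + 10·1 = 7
t_31 = 1·7 + 4·9 + 9·10 + 10·4 = 8
t_32 = 1·8 + 4·7 + 9·9 + 10·10 = 8
t_33 = 1·8 + 4·8 + 9·7 + 10·9 = 6
t_34 = 1·6 + 4·8 + 9·8 + 10·7 = 4
t_35 = 1·4 + 4·6 + 9·8 + 10·8 = 4
t_36 = 1·4 + 4·4 + 9·6 + 10·8 = 0
t_37 = 1·0 + 4·4 + 9·4 + 10·6 = 2
t_38 = 1·2 + 4·0 + 9·4 + 10·4 = 1
t_39 = 1·1 + 4·2 + 9·0 + 10·4 = 5
t_40 = 1·5 + 4·1 + 9·2 + 10·0 = 5
t_41 = 1·5 + 4·5 + 9·1 + 10·2 = 10
t_42 = 1·10 + 4·5 + 9·5 + 10·1 = 8
t_43 = 1·8 + 4·10 + 9·5 + 10·5 = 0
t_44 = 1·0 + 4·8 + 9·10 + 10·5 = 7
t_45 = 1·7 + 4·0 + 9·8 + 10·10 = 3
t_46 = 1·3 + 4·7 + 9·0 + 10·8 = 1
t_47 = 1·1 + 4·3 + 9·7 + 10·0 = 10
t_48 = 1·10 + 4·1 + 9·3 + 10·7 = 1
t_49 = 1·1 + 4·10 + 9·1 + 10·3 = 3
t_50 = 1·3 + 4·1 + 9·10 + 10·1 = 8
t_51 = 1·8 + 4·3 + 9·1 + 10·10 = 8
t_52 = 1·8 + 4·8 + 9·3 + 10·1 = 0
t_53 = 1·0 + 4·8 + 9·8 + 10·3 = 2
t_54 = 1·2 + 4·0 + 9·8 + 10·8 = 0
t_55 = 1·0 + 4·2 + 9·0 + 10·8 = 0
t_56 = 1·0 + 4·0 + 9·2 + 10·0 = 7
t_57 = 1·7 + 4·0 + 9·0 + 10·2 = 5
t_58 = 1·5 + 4·7 + 9·0 + 10·0 = 0
t_59 = 1·0 + 4·5 + 9·7 + 10·0 = 6
t_60 = 1·6 + 4·0 + 9·5 + 10·7 = 0
t_61 = 1·0 + 4·6 + 9·0 + 10·5 = 8
t_62 = 1·8 + 4·0 + 9·6 + 10·0 = 7
t_63 = 1·7 + 4·8 + 9·0 + 10·6 = 0
t_64 = 1·0 + 4·7 + 9·8 + 10·0 = 1
t_65 = 1·1 + 4·0 + 9·7 + 10·8 = 1
t_66 = 1·1 + 4·1 + 9·0 + 10·7 = 9
t_67 = 1·9 + 4·1 + 9·1 + 10·0 = 0
t_68 = 1·0 + 4·9 + 9·1 + 10·1 = 0
t_69 = 1·0 + 4·0 + 9·9 + 10·1 = 3
t_70 = 1·3 + 4·0 + 9·0 + 10·9 = 5
t_71 = 1·5 + 4·3 + 9·0 + 10·0 = 6
t_72 = 1·6 + 4·5 + 9·3 + 10·0 = 9
t_73 = 1·9 + 4·6 + 9·5 + 10·3 = 9
t_74 = 1·9 + 4·9 + 9·6 + 10·5 = 6
t_75 = 1·6 + 4·9 + 9·9 + 10·6 = 7
t_76 = 1·7 + 4·6 + 9·9 + 10·9 = 4
t_77 = 1·4 + 4·7 + 9·6 + 10·9 = 0
t_78 = 1·0 + 4·4 + 9·7 + 10·6 = 7
t_79 = 1·7 + 4·0 + 9·4 + 10·7 = 3
t_80 = 1·3 + 4·7 + 9·0 + 10·4 = 5
t_81 = 1·5 + 4·3 + 9·7 + 10·0 = 3
t_82 = 1·3 + 4·5 + 9·3 + 10·7 = 10
t_83 = 1·10 + 4·3 + 9·5 + 10·3 = 9
t_84 = 1·9 + 4·10 + 9·3 + 10·5 = 5
t_85 = 1·5 + 4·9 + 9·10 + 10·3 = 7
t_86 = 1·7 + 4·5 + 9·9 + 10·10 = 10
t_87 = 1·10 + 4·7 + 9·5 + 10·9 = 8
t_88 = 1·8 + 4·10 + 9·7 + 10·5 = 7
t_89 = 1·7 + 4·8 + 9·10 + 10·7 = 1
t_90 = 1·1 + 4·7 + 9·8 + 10·10 = 3
t_91 = 1·3 + 4·1 + 9·7 + 10·8 = 7
t_92 = 1·7 + 4·3 + 9·1 + 10·7 = 10
t_93 = 1·10 + 4·7 + 9·3 + 10·1 = 9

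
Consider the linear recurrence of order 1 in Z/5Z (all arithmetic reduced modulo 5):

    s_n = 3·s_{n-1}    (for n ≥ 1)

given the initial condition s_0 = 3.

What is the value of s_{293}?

4

s_1 = 3·3 = 4
s_2 = 3·4 = 2
s_3 = 3·2 = 1
s_4 = 3·1 = 3
(s_4) = (3) = (s_0), so the sequence has period 4.
293 ≡ 1 (mod 4), hence s_293 = s_1 = 4.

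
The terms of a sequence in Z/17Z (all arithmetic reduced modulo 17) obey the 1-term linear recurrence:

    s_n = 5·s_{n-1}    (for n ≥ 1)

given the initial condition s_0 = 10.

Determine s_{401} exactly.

16

s_1 = 5·10 = 16
s_2 = 5·16 = 12
s_3 = 5·12 = 9
s_4 = 5·9 = 11
s_5 = 5·11 = 4
s_6 = 5·4 = 3
s_7 = 5·3 = 15
s_8 = 5·15 = 7
s_9 = 5·7 = 1
s_10 = 5·1 = 5
s_11 = 5·5 = 8
s_12 = 5·8 = 6
s_13 = 5·6 = 13
s_14 = 5·13 = 14
s_15 = 5·14 = 2
s_16 = 5·2 = 10
(s_16) = (10) = (s_0), so the sequence has period 16.
401 ≡ 1 (mod 16), hence s_401 = s_1 = 16.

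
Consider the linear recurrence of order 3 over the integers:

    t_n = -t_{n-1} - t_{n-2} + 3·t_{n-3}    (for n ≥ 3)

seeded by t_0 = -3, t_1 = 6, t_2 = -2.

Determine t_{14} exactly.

t_3 = -1·-2 + -1·6 + 3·-3 = -13
t_4 = -1·-13 + -1·-2 + 3·6 = 33
t_5 = -1·33 + -1·-13 + 3·-2 = -26
t_6 = -1·-26 + -1·33 + 3·-13 = -46
t_7 = -1·-46 + -1·-26 + 3·33 = 171
t_8 = -1·171 + -1·-46 + 3·-26 = -203
t_9 = -1·-203 + -1·171 + 3·-46 = -106
t_10 = -1·-106 + -1·-203 + 3·171 = 822
t_11 = -1·822 + -1·-106 + 3·-203 = -1325
t_12 = -1·-1325 + -1·822 + 3·-106 = 185
t_13 = -1·185 + -1·-1325 + 3·822 = 3606
t_14 = -1·3606 + -1·185 + 3·-1325 = -7766

-7766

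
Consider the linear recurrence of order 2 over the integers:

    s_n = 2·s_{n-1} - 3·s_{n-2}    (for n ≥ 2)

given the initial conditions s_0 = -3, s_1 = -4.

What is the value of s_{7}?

s_2 = 2·-4 + -3·-3 = 1
s_3 = 2·1 + -3·-4 = 14
s_4 = 2·14 + -3·1 = 25
s_5 = 2·25 + -3·14 = 8
s_6 = 2·8 + -3·25 = -59
s_7 = 2·-59 + -3·8 = -142

-142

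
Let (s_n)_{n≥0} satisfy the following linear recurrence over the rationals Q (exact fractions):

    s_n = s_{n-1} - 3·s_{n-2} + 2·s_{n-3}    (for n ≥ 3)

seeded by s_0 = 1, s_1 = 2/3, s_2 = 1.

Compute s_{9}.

-53/3

s_3 = 1·1 + -3·2/3 + 2·1 = 1
s_4 = 1·1 + -3·1 + 2·2/3 = -2/3
s_5 = 1·-2/3 + -3·1 + 2·1 = -5/3
s_6 = 1·-5/3 + -3·-2/3 + 2·1 = 7/3
s_7 = 1·7/3 + -3·-5/3 + 2·-2/3 = 6
s_8 = 1·6 + -3·7/3 + 2·-5/3 = -13/3
s_9 = 1·-13/3 + -3·6 + 2·7/3 = -53/3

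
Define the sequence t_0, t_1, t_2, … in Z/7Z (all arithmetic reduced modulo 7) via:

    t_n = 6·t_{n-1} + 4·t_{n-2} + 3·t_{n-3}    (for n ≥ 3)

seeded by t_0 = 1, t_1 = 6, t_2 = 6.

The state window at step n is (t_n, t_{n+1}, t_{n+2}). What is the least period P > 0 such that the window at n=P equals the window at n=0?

24

n=0: window = (1, 6, 6)
n=1: window = (6, 6, 0)
n=2: window = (6, 0, 0)
n=3: window = (0, 0, 4)
n=4: window = (0, 4, 3)
n=5: window = (4, 3, 6)
n=6: window = (3, 6, 4)
n=7: window = (6, 4, 1)
n=8: window = (4, 1, 5)
n=9: window = (1, 5, 4)
n=10: window = (5, 4, 5)
n=11: window = (4, 5, 5)
n=12: window = (5, 5, 6)
n=13: window = (5, 6, 1)
n=14: window = (6, 1, 3)
n=15: window = (1, 3, 5)
n=16: window = (3, 5, 3)
n=17: window = (5, 3, 5)
n=18: window = (3, 5, 1)
n=19: window = (5, 1, 0)
n=20: window = (1, 0, 5)
n=21: window = (0, 5, 5)
n=22: window = (5, 5, 1)
n=23: window = (5, 1, 6)
n=24: window = (1, 6, 6)
window at n=24 equals window at n=0 → period = 24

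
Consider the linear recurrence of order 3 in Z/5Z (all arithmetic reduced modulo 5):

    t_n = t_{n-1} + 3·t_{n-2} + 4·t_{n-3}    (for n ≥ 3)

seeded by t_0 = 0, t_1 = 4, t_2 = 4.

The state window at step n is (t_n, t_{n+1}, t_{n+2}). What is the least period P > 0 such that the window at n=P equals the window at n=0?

n=0: window = (0, 4, 4)
n=1: window = (4, 4, 1)
n=2: window = (4, 1, 4)
n=3: window = (1, 4, 3)
n=4: window = (4, 3, 4)
n=5: window = (3, 4, 4)
n=6: window = (4, 4, 3)
n=7: window = (4, 3, 1)
n=8: window = (3, 1, 1)
n=9: window = (1, 1, 1)
n=10: window = (1, 1, 3)
n=11: window = (1, 3, 0)
n=12: window = (3, 0, 3)
n=13: window = (0, 3, 0)
n=14: window = (3, 0, 4)
n=15: window = (0, 4, 1)
n=16: window = (4, 1, 3)
n=17: window = (1, 3, 2)
n=18: window = (3, 2, 0)
n=19: window = (2, 0, 3)
n=20: window = (0, 3, 1)
n=21: window = (3, 1, 0)
n=22: window = (1, 0, 0)
n=23: window = (0, 0, 4)
n=24: window = (0, 4, 4)
window at n=24 equals window at n=0 → period = 24

24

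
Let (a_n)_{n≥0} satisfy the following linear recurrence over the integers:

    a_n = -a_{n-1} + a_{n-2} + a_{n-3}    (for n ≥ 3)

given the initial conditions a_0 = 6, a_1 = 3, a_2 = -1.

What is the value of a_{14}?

a_3 = -1·-1 + 1·3 + 1·6 = 10
a_4 = -1·10 + 1·-1 + 1·3 = -8
a_5 = -1·-8 + 1·10 + 1·-1 = 17
a_6 = -1·17 + 1·-8 + 1·10 = -15
a_7 = -1·-15 + 1·17 + 1·-8 = 24
a_8 = -1·24 + 1·-15 + 1·17 = -22
a_9 = -1·-22 + 1·24 + 1·-15 = 31
a_10 = -1·31 + 1·-22 + 1·24 = -29
a_11 = -1·-29 + 1·31 + 1·-22 = 38
a_12 = -1·38 + 1·-29 + 1·31 = -36
a_13 = -1·-36 + 1·38 + 1·-29 = 45
a_14 = -1·45 + 1·-36 + 1·38 = -43

-43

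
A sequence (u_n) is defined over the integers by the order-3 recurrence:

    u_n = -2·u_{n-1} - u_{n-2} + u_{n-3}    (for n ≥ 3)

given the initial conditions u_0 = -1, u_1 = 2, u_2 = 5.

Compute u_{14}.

887

u_3 = -2·5 + -1·2 + 1·-1 = -13
u_4 = -2·-13 + -1·5 + 1·2 = 23
u_5 = -2·23 + -1·-13 + 1·5 = -28
u_6 = -2·-28 + -1·23 + 1·-13 = 20
u_7 = -2·20 + -1·-28 + 1·23 = 11
u_8 = -2·11 + -1·20 + 1·-28 = -70
u_9 = -2·-70 + -1·11 + 1·20 = 149
u_10 = -2·149 + -1·-70 + 1·11 = -217
u_11 = -2·-217 + -1·149 + 1·-70 = 215
u_12 = -2·215 + -1·-217 + 1·149 = -64
u_13 = -2·-64 + -1·215 + 1·-217 = -304
u_14 = -2·-304 + -1·-64 + 1·215 = 887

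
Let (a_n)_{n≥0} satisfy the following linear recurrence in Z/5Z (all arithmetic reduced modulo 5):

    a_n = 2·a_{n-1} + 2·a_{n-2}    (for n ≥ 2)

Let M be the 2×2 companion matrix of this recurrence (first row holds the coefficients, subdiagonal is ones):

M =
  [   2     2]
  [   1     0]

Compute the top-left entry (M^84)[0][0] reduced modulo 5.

(M^84)[0][0] is the top entry after applying M 84 times to the unit state (1, 0). Equivalently it is h_{85} for the auxiliary sequence (h_n) obeying the same recurrence with h_1 = 1 and h_i = 0 for 0 ≤ i < 1:
h_2 = 2·1 + 2·0 = 2
h_3 = 2·2 + 2·1 = 1
h_4 = 2·1 + 2·2 = 1
h_5 = 2·1 + 2·1 = 4
h_6 = 2·4 + 2·1 = 0
h_7 = 2·0 + 2·4 = 3
h_8 = 2·3 + 2·0 = 1
h_9 = 2·1 + 2·3 = 3
h_10 = 2·3 + 2·1 = 3
h_11 = 2·3 + 2·3 = 2
h_12 = 2·2 + 2·3 = 0
h_13 = 2·0 + 2·2 = 4
h_14 = 2·4 + 2·0 = 3
h_15 = 2·3 + 2·4 = 4
h_16 = 2·4 + 2·3 = 4
h_17 = 2·4 + 2·4 = 1
h_18 = 2·1 + 2·4 = 0
h_19 = 2·0 + 2·1 = 2
h_20 = 2·2 + 2·0 = 4
h_21 = 2·4 + 2·2 = 2
h_22 = 2·2 + 2·4 = 2
h_23 = 2·2 + 2·2 = 3
h_24 = 2·3 + 2·2 = 0
h_25 = 2·0 + 2·3 = 1
(h_24, h_25) = (0, 1) = (h_0, h_1), so the sequence has period 24.
85 ≡ 13 (mod 24), hence h_85 = h_13 = 4.

4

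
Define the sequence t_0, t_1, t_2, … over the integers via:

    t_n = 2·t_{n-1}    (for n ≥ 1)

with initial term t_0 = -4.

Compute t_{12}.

-16384

t_1 = 2·-4 = -8
t_2 = 2·-8 = -16
t_3 = 2·-16 = -32
t_4 = 2·-32 = -64
t_5 = 2·-64 = -128
t_6 = 2·-128 = -256
t_7 = 2·-256 = -512
t_8 = 2·-512 = -1024
t_9 = 2·-1024 = -2048
t_10 = 2·-2048 = -4096
t_11 = 2·-4096 = -8192
t_12 = 2·-8192 = -16384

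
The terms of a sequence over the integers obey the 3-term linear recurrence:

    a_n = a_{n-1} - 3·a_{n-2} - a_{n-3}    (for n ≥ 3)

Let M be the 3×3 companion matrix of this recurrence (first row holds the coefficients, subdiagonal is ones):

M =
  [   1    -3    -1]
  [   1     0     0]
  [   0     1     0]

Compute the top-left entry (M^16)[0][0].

(M^16)[0][0] is the top entry after applying M 16 times to the unit state (1, 0, 0). Equivalently it is h_{18} for the auxiliary sequence (h_n) obeying the same recurrence with h_2 = 1 and h_i = 0 for 0 ≤ i < 2:
h_3 = 1·1 + -3·0 + -1·0 = 1
h_4 = 1·1 + -3·1 + -1·0 = -2
h_5 = 1·-2 + -3·1 + -1·1 = -6
h_6 = 1·-6 + -3·-2 + -1·1 = -1
h_7 = 1·-1 + -3·-6 + -1·-2 = 19
h_8 = 1·19 + -3·-1 + -1·-6 = 28
h_9 = 1·28 + -3·19 + -1·-1 = -28
h_10 = 1·-28 + -3·28 + -1·19 = -131
h_11 = 1·-131 + -3·-28 + -1·28 = -75
h_12 = 1·-75 + -3·-131 + -1·-28 = 346
h_13 = 1·346 + -3·-75 + -1·-131 = 702
h_14 = 1·702 + -3·346 + -1·-75 = -261
h_15 = 1·-261 + -3·702 + -1·346 = -2713
h_16 = 1·-2713 + -3·-261 + -1·702 = -2632
h_17 = 1·-2632 + -3·-2713 + -1·-261 = 5768
h_18 = 1·5768 + -3·-2632 + -1·-2713 = 16377

16377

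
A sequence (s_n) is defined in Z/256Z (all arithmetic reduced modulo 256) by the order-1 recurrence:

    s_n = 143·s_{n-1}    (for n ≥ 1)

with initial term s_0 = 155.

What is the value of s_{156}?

91

s_1 = 143·155 = 149
s_2 = 143·149 = 59
s_3 = 143·59 = 245
s_4 = 143·245 = 219
s_5 = 143·219 = 85
s_6 = 143·85 = 123
s_7 = 143·123 = 181
s_8 = 143·181 = 27
s_9 = 143·27 = 21
s_10 = 143·21 = 187
s_11 = 143·187 = 117
s_12 = 143·117 = 91
s_13 = 143·91 = 213
s_14 = 143·213 = 251
s_15 = 143·251 = 53
s_16 = 143·53 = 155
(s_16) = (155) = (s_0), so the sequence has period 16.
156 ≡ 12 (mod 16), hence s_156 = s_12 = 91.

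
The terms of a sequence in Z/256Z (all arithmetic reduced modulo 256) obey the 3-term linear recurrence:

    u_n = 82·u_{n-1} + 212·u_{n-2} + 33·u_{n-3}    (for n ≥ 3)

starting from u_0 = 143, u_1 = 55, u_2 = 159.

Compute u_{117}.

u_3 = 82·159 + 212·55 + 33·143 = 233
u_4 = 82·233 + 212·159 + 33·55 = 101
u_5 = 82·101 + 212·233 + 33·159 = 205
u_6 = 82·205 + 212·101 + 33·233 = 87
u_7 = 82·87 + 212·205 + 33·101 = 167
u_8 = 82·167 + 212·87 + 33·205 = 247
u_9 = 82·247 + 212·167 + 33·87 = 161
u_10 = 82·161 + 212·247 + 33·167 = 165
u_11 = 82·165 + 212·161 + 33·247 = 5
u_12 = 82·5 + 212·165 + 33·161 = 255
u_13 = 82·255 + 212·5 + 33·165 = 23
u_14 = 82·23 + 212·255 + 33·5 = 47
u_15 = 82·47 + 212·23 + 33·255 = 249
u_16 = 82·249 + 212·47 + 33·23 = 165
u_17 = 82·165 + 212·249 + 33·47 = 29
u_18 = 82·29 + 212·165 + 33·249 = 7
u_19 = 82·7 + 212·29 + 33·165 = 135
u_20 = 82·135 + 212·7 + 33·29 = 199
u_21 = 82·199 + 212·135 + 33·7 = 113
u_22 = 82·113 + 212·199 + 33·135 = 101
u_23 = 82·101 + 212·113 + 33·199 = 149
u_24 = 82·149 + 212·101 + 33·113 = 239
u_25 = 82·239 + 212·149 + 33·101 = 247
u_26 = 82·247 + 212·239 + 33·149 = 63
u_27 = 82·63 + 212·247 + 33·239 = 137
u_28 = 82·137 + 212·63 + 33·247 = 229
u_29 = 82·229 + 212·137 + 33·63 = 237
u_30 = 82·237 + 212·229 + 33·137 = 55
u_31 = 82·55 + 212·237 + 33·229 = 103
u_32 = 82·103 + 212·55 + 33·237 = 23
u_33 = 82·23 + 212·103 + 33·55 = 193
u_34 = 82·193 + 212·23 + 33·103 = 37
u_35 = 82·37 + 212·193 + 33·23 = 165
u_36 = 82·165 + 212·37 + 33·193 = 95
u_37 = 82·95 + 212·165 + 33·37 = 215
u_38 = 82·215 + 212·95 + 33·165 = 207
u_39 = 82·207 + 212·215 + 33·95 = 153
u_40 = 82·153 + 212·207 + 33·215 = 37
u_41 = 82·37 + 212·153 + 33·207 = 61
u_42 = 82·61 + 212·37 + 33·153 = 231
u_43 = 82·231 + 212·61 + 33·37 = 71
u_44 = 82·71 + 212·231 + 33·61 = 231
u_45 = 82·231 + 212·71 + 33·231 = 145
u_46 = 82·145 + 212·231 + 33·71 = 229
u_47 = 82·229 + 212·145 + 33·231 = 53
u_48 = 82·53 + 212·229 + 33·145 = 79
u_49 = 82·79 + 212·53 + 33·229 = 183
u_50 = 82·183 + 212·79 + 33·53 = 223
u_51 = 82·223 + 212·183 + 33·79 = 41
u_52 = 82·41 + 212·223 + 33·183 = 101
u_53 = 82·101 + 212·41 + 33·223 = 13
u_54 = 82·13 + 212·101 + 33·41 = 23
u_55 = 82·23 + 212·13 + 33·101 = 39
u_56 = 82·39 + 212·23 + 33·13 = 55
u_57 = 82·55 + 212·39 + 33·23 = 225
u_58 = 82·225 + 212·55 + 33·39 = 165
u_59 = 82·165 + 212·225 + 33·55 = 69
u_60 = 82·69 + 212·165 + 33·225 = 191
u_61 = 82·191 + 212·69 + 33·165 = 151
u_62 = 82·151 + 212·191 + 33·69 = 111
u_63 = 82·111 + 212·151 + 33·191 = 57
u_64 = 82·57 + 212·111 + 33·151 = 165
u_65 = 82·165 + 212·57 + 33·111 = 93
u_66 = 82·93 + 212·165 + 33·57 = 199
u_67 = 82·199 + 212·93 + 33·165 = 7
u_68 = 82·7 + 212·199 + 33·93 = 7
u_69 = 82·7 + 212·7 + 33·199 = 177
u_70 = 82·177 + 212·7 + 33·7 = 101
u_71 = 82·101 + 212·177 + 33·7 = 213
u_72 = 82·213 + 212·101 + 33·177 = 175
u_73 = 82·175 + 212·213 + 33·101 = 119
u_74 = 82·119 + 212·175 + 33·213 = 127
u_75 = 82·127 + 212·119 + 33·175 = 201
u_76 = 82·201 + 212·127 + 33·119 = 229
u_77 = 82·229 + 212·201 + 33·127 = 45
u_78 = 82·45 + 212·229 + 33·201 = 247
u_79 = 82·247 + 212·45 + 33·229 = 231
u_80 = 82·231 + 212·247 + 33·45 = 87
u_81 = 82·87 + 212·231 + 33·247 = 1
u_82 = 82·1 + 212·87 + 33·231 = 37
u_83 = 82·37 + 212·1 + 33·87 = 229
u_84 = 82·229 + 212·37 + 33·1 = 31
u_85 = 82·31 + 212·229 + 33·37 = 87
u_86 = 82·87 + 212·31 + 33·229 = 15
u_87 = 82·15 + 212·87 + 33·31 = 217
u_88 = 82·217 + 212·15 + 33·87 = 37
u_89 = 82·37 + 212·217 + 33·15 = 125
u_90 = 82·125 + 212·37 + 33·217 = 167
u_91 = 82·167 + 212·125 + 33·37 = 199
u_92 = 82·199 + 212·167 + 33·125 = 39
u_93 = 82·39 + 212·199 + 33·167 = 209
u_94 = 82·209 + 212·39 + 33·199 = 229
u_95 = 82·229 + 212·209 + 33·39 = 117
u_96 = 82·117 + 212·229 + 33·209 = 15
u_97 = 82·15 + 212·117 + 33·229 = 55
u_98 = 82·55 + 212·15 + 33·117 = 31
u_99 = 82·31 + 212·55 + 33·15 = 105
u_100 = 82·105 + 212·31 + 33·55 = 101
u_101 = 82·101 + 212·105 + 33·31 = 77
u_102 = 82·77 + 212·101 + 33·105 = 215
u_103 = 82·215 + 212·77 + 33·101 = 167
u_104 = 82·167 + 212·215 + 33·77 = 119
u_105 = 82·119 + 212·167 + 33·215 = 33
u_106 = 82·33 + 212·119 + 33·167 = 165
u_107 = 82·165 + 212·33 + 33·119 = 133
u_108 = 82·133 + 212·165 + 33·33 = 127
u_109 = 82·127 + 212·133 + 33·165 = 23
u_110 = 82·23 + 212·127 + 33·133 = 175
u_111 = 82·175 + 212·23 + 33·127 = 121
u_112 = 82·121 + 212·175 + 33·23 = 165
u_113 = 82·165 + 212·121 + 33·175 = 157
u_114 = 82·157 + 212·165 + 33·121 = 135
u_115 = 82·135 + 212·157 + 33·165 = 135
u_116 = 82·135 + 212·135 + 33·157 = 71
u_117 = 82·71 + 212·135 + 33·135 = 241

241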